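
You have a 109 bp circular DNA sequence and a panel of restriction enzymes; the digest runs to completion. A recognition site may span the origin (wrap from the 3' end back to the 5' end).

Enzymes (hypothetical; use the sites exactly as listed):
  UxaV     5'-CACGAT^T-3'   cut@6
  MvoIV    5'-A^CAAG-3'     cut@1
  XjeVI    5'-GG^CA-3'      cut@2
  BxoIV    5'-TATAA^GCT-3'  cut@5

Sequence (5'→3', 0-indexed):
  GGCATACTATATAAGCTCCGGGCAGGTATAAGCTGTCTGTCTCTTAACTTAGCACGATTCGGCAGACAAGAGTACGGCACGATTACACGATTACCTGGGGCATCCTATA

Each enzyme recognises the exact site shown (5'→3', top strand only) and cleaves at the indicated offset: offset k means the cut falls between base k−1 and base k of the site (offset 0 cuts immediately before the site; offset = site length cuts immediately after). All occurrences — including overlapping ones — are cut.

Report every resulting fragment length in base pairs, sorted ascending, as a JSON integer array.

Scan for sites:
  UxaV (CACGATT, off=6): starts [52, 77, 85] → cuts [58, 83, 91]
  MvoIV (ACAAG, off=1): starts [65] → cuts [66]
  XjeVI (GGCA, off=2): starts [0, 20, 60, 75, 98] → cuts [2, 22, 62, 77, 100]
  BxoIV (TATAAGCT, off=5): starts [9, 26] → cuts [14, 31]

All cut coordinates (distinct, sorted): [2, 14, 22, 31, 58, 62, 66, 77, 83, 91, 100]

Fragment lengths:
  2→14: 12 bp
  14→22: 8 bp
  22→31: 9 bp
  31→58: 27 bp
  58→62: 4 bp
  62→66: 4 bp
  66→77: 11 bp
  77→83: 6 bp
  83→91: 8 bp
  91→100: 9 bp
  100→2 (wrap): 109-100+2 = 11 bp

[4,4,6,8,8,9,9,11,11,12,27]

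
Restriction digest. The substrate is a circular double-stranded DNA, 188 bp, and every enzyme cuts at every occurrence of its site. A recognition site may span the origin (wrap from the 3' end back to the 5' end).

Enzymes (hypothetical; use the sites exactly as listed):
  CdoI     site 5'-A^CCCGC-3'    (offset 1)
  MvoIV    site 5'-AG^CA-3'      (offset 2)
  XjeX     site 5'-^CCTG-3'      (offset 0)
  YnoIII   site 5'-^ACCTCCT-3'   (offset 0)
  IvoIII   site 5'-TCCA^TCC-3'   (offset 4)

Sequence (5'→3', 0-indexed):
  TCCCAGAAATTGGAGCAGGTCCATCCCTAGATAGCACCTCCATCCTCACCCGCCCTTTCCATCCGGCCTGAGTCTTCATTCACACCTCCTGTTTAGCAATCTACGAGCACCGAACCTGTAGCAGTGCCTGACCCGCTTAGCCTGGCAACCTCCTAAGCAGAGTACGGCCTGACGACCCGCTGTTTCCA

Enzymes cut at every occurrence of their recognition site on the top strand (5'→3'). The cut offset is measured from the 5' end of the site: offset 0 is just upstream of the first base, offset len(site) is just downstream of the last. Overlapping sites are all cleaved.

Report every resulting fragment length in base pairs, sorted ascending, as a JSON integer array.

Site scan:
  CdoI ACCCGC/1: at [47, 130, 174] ⇒ [48, 131, 175]
  MvoIV AGCA/2: at [13, 32, 94, 105, 119, 155] ⇒ [15, 34, 96, 107, 121, 157]
  XjeX CCTG/0: at [66, 87, 114, 126, 140, 167] ⇒ [66, 87, 114, 126, 140, 167]
  YnoIII ACCTCCT/0: at [83, 147] ⇒ [83, 147]
  IvoIII TCCATCC/4: at [19, 38, 57, 184] ⇒ [0, 23, 42, 61]

All cut coordinates (distinct, sorted): [0, 15, 23, 34, 42, 48, 61, 66, 83, 87, 96, 107, 114, 121, 126, 131, 140, 147, 157, 167, 175]

Fragments:
  0→15: 15 bp
  15→23: 8 bp
  23→34: 11 bp
  34→42: 8 bp
  42→48: 6 bp
  48→61: 13 bp
  61→66: 5 bp
  66→83: 17 bp
  83→87: 4 bp
  87→96: 9 bp
  96→107: 11 bp
  107→114: 7 bp
  114→121: 7 bp
  121→126: 5 bp
  126→131: 5 bp
  131→140: 9 bp
  140→147: 7 bp
  147→157: 10 bp
  157→167: 10 bp
  167→175: 8 bp
  175→0 (wrap): 188-175+0 = 13 bp

[4,5,5,5,6,7,7,7,8,8,8,9,9,10,10,11,11,13,13,15,17]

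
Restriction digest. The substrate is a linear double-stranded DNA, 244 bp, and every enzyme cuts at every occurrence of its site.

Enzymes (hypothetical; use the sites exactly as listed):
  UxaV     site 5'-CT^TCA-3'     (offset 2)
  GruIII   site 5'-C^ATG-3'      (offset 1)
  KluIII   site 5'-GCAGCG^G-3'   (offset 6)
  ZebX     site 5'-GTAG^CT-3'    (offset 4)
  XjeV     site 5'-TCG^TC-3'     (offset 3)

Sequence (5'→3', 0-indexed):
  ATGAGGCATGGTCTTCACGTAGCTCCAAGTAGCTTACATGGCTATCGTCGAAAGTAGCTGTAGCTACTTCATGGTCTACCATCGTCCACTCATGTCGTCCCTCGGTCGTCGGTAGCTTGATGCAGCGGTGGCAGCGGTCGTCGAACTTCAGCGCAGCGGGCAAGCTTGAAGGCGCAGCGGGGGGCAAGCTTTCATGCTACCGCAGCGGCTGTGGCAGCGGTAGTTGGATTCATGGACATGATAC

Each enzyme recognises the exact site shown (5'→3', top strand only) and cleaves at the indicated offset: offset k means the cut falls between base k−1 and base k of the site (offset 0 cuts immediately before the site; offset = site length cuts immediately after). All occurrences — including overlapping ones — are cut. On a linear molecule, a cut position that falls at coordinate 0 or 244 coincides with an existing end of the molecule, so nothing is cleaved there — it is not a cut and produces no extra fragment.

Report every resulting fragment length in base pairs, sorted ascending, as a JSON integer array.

[2,4,5,5,6,6,6,7,7,7,7,7,7,8,9,10,10,10,11,11,12,12,12,14,14,14,21]

Scan for sites:
  UxaV CTTCA/2: at [12, 66, 145] ⇒ [14, 68, 147]
  GruIII CATG/1: at [6, 36, 69, 90, 192, 230, 236] ⇒ [7, 37, 70, 91, 193, 231, 237]
  KluIII GCAGCGG/6: at [121, 130, 152, 173, 201, 213] ⇒ [127, 136, 158, 179, 207, 219]
  ZebX GTAGCT/4: at [18, 28, 53, 59, 111] ⇒ [22, 32, 57, 63, 115]
  XjeV TCGTC/3: at [44, 81, 94, 105, 137] ⇒ [47, 84, 97, 108, 140]

Pooled cuts: [7, 14, 22, 32, 37, 47, 57, 63, 68, 70, 84, 91, 97, 108, 115, 127, 136, 140, 147, 158, 179, 193, 207, 219, 231, 237]

Fragments:
  [0,7): 7 bp
  [7,14): 7 bp
  [14,22): 8 bp
  [22,32): 10 bp
  [32,37): 5 bp
  [37,47): 10 bp
  [47,57): 10 bp
  [57,63): 6 bp
  [63,68): 5 bp
  [68,70): 2 bp
  [70,84): 14 bp
  [84,91): 7 bp
  [91,97): 6 bp
  [97,108): 11 bp
  [108,115): 7 bp
  [115,127): 12 bp
  [127,136): 9 bp
  [136,140): 4 bp
  [140,147): 7 bp
  [147,158): 11 bp
  [158,179): 21 bp
  [179,193): 14 bp
  [193,207): 14 bp
  [207,219): 12 bp
  [219,231): 12 bp
  [231,237): 6 bp
  [237,244): 7 bp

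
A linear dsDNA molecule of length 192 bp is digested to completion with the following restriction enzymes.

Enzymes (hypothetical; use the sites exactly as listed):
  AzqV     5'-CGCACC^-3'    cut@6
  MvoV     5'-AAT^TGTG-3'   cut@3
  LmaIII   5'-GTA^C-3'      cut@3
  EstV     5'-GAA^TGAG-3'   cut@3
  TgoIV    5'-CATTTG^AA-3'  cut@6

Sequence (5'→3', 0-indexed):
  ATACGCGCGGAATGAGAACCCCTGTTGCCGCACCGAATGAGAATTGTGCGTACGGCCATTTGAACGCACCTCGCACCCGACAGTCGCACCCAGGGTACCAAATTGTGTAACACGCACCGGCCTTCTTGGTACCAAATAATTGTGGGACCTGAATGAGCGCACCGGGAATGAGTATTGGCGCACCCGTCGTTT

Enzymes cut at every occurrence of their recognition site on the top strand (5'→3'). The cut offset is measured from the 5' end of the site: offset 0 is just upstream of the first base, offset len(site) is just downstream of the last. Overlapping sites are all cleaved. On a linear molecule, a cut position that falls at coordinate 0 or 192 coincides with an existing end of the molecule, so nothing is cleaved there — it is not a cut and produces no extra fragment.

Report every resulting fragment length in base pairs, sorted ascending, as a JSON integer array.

Scan for sites:
  AzqV (CGCACC, off=6): starts [28, 64, 71, 84, 112, 157, 178] → cuts [34, 70, 77, 90, 118, 163, 184]
  MvoV (AATTGTG, off=3): starts [41, 100, 137] → cuts [44, 103, 140]
  LmaIII (GTAC, off=3): starts [49, 94, 128] → cuts [52, 97, 131]
  EstV (GAATGAG, off=3): starts [9, 34, 150, 165] → cuts [12, 37, 153, 168]
  TgoIV (CATTTGAA, off=6): starts [56] → cuts [62]

All cut coordinates (distinct, sorted): [12, 34, 37, 44, 52, 62, 70, 77, 90, 97, 103, 118, 131, 140, 153, 163, 168, 184]

Fragments:
  [0,12): 12 bp
  [12,34): 22 bp
  [34,37): 3 bp
  [37,44): 7 bp
  [44,52): 8 bp
  [52,62): 10 bp
  [62,70): 8 bp
  [70,77): 7 bp
  [77,90): 13 bp
  [90,97): 7 bp
  [97,103): 6 bp
  [103,118): 15 bp
  [118,131): 13 bp
  [131,140): 9 bp
  [140,153): 13 bp
  [153,163): 10 bp
  [163,168): 5 bp
  [168,184): 16 bp
  [184,192): 8 bp

[3,5,6,7,7,7,8,8,8,9,10,10,12,13,13,13,15,16,22]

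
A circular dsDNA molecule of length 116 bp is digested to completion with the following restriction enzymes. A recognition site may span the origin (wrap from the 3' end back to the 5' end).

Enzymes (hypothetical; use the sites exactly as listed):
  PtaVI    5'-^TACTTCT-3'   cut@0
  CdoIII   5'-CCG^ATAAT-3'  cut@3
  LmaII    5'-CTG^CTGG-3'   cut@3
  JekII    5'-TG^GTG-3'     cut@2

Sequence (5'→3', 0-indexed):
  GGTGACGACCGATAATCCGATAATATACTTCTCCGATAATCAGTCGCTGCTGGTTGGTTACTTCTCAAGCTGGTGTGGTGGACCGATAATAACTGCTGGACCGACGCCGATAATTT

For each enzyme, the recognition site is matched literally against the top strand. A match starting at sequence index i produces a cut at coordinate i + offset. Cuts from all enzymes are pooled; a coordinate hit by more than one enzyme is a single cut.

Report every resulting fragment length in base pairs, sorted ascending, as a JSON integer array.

[5,6,8,8,8,9,10,10,10,14,14,14]

Scan for sites:
  PtaVI TACTTCT/0: at [25, 58] ⇒ [25, 58]
  CdoIII CCGATAAT/3: at [8, 16, 32, 82, 106] ⇒ [11, 19, 35, 85, 109]
  LmaII CTGCTGG/3: at [46, 92] ⇒ [49, 95]
  JekII TGGTG/2: at [70, 75, 115] ⇒ [1, 72, 77]

Pooled cuts: [1, 11, 19, 25, 35, 49, 58, 72, 77, 85, 95, 109]

Fragments:
  1→11: 10 bp
  11→19: 8 bp
  19→25: 6 bp
  25→35: 10 bp
  35→49: 14 bp
  49→58: 9 bp
  58→72: 14 bp
  72→77: 5 bp
  77→85: 8 bp
  85→95: 10 bp
  95→109: 14 bp
  109→1 (wrap): 116-109+1 = 8 bp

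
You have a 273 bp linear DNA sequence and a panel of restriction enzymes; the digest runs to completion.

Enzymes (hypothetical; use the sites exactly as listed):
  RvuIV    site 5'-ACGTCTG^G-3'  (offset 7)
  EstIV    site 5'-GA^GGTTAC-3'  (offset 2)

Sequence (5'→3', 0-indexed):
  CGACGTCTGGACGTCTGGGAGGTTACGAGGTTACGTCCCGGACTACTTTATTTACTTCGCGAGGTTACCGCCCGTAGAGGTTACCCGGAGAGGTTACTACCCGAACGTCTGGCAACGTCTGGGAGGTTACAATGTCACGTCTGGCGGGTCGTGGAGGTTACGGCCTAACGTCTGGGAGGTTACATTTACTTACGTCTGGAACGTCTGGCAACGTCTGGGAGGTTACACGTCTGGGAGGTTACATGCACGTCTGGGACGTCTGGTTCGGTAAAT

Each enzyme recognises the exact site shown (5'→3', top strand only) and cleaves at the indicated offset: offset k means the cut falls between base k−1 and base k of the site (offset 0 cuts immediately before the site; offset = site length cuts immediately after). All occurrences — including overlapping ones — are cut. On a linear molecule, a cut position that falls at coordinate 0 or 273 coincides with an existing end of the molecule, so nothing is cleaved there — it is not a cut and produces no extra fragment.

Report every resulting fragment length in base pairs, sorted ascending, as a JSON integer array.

[3,3,3,3,3,8,8,9,9,9,10,10,11,12,13,13,16,17,19,19,20,21,34]

Scan for sites:
  RvuIV (ACGTCTGG, off=7): starts [2, 10, 104, 114, 136, 167, 191, 200, 210, 226, 246, 255] → cuts [9, 17, 111, 121, 143, 174, 198, 207, 217, 233, 253, 262]
  EstIV (GAGGTTAC, off=2): starts [18, 26, 60, 76, 89, 122, 153, 175, 218, 234] → cuts [20, 28, 62, 78, 91, 124, 155, 177, 220, 236]

Pooled cuts: [9, 17, 20, 28, 62, 78, 91, 111, 121, 124, 143, 155, 174, 177, 198, 207, 217, 220, 233, 236, 253, 262]

Fragments:
  [0,9): 9 bp
  [9,17): 8 bp
  [17,20): 3 bp
  [20,28): 8 bp
  [28,62): 34 bp
  [62,78): 16 bp
  [78,91): 13 bp
  [91,111): 20 bp
  [111,121): 10 bp
  [121,124): 3 bp
  [124,143): 19 bp
  [143,155): 12 bp
  [155,174): 19 bp
  [174,177): 3 bp
  [177,198): 21 bp
  [198,207): 9 bp
  [207,217): 10 bp
  [217,220): 3 bp
  [220,233): 13 bp
  [233,236): 3 bp
  [236,253): 17 bp
  [253,262): 9 bp
  [262,273): 11 bp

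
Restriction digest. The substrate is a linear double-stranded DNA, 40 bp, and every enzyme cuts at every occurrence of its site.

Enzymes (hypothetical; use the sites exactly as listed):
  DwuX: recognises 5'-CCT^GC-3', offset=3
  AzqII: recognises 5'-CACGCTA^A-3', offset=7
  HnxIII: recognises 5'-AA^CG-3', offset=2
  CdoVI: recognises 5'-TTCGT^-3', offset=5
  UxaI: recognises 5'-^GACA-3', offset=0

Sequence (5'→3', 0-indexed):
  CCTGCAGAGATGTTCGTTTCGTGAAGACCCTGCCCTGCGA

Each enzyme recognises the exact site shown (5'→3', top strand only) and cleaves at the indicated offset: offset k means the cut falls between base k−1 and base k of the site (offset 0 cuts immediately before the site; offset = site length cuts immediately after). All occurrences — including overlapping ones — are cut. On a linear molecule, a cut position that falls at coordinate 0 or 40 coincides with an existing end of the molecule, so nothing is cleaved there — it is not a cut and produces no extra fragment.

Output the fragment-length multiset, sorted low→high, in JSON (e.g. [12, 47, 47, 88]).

Scan for sites:
  DwuX (CCTGC, off=3): starts [0, 28, 33] → cuts [3, 31, 36]
  AzqII (CACGCTAA, off=7): no sites
  HnxIII (AACG, off=2): no sites
  CdoVI (TTCGT, off=5): starts [12, 17] → cuts [17, 22]
  UxaI (GACA, off=0): no sites

All cut coordinates (distinct, sorted): [3, 17, 22, 31, 36]

Fragment lengths:
  [0,3): 3 bp
  [3,17): 14 bp
  [17,22): 5 bp
  [22,31): 9 bp
  [31,36): 5 bp
  [36,40): 4 bp

[3,4,5,5,9,14]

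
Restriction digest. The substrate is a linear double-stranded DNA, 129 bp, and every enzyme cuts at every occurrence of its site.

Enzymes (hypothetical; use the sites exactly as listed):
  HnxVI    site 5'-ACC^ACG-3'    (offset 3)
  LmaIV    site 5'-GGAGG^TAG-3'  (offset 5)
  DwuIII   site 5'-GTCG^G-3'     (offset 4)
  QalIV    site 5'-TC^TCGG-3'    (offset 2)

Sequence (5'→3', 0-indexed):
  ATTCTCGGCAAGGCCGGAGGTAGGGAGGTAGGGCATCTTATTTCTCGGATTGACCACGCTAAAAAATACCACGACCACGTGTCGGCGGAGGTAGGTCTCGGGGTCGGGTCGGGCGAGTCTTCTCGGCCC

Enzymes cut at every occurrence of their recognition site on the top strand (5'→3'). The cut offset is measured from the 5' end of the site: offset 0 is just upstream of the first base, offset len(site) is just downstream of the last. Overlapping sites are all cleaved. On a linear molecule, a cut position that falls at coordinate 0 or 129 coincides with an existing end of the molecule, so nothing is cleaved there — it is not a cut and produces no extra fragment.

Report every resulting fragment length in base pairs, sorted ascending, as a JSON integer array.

Scan for sites:
  HnxVI ACCACG/3: at [52, 67, 73] ⇒ [55, 70, 76]
  LmaIV GGAGGTAG/5: at [15, 23, 86] ⇒ [20, 28, 91]
  DwuIII GTCGG/4: at [80, 102, 107] ⇒ [84, 106, 111]
  QalIV TCTCGG/2: at [2, 42, 95, 120] ⇒ [4, 44, 97, 122]

All cut coordinates (distinct, sorted): [4, 20, 28, 44, 55, 70, 76, 84, 91, 97, 106, 111, 122]

Fragment lengths:
  [0,4): 4 bp
  [4,20): 16 bp
  [20,28): 8 bp
  [28,44): 16 bp
  [44,55): 11 bp
  [55,70): 15 bp
  [70,76): 6 bp
  [76,84): 8 bp
  [84,91): 7 bp
  [91,97): 6 bp
  [97,106): 9 bp
  [106,111): 5 bp
  [111,122): 11 bp
  [122,129): 7 bp

[4,5,6,6,7,7,8,8,9,11,11,15,16,16]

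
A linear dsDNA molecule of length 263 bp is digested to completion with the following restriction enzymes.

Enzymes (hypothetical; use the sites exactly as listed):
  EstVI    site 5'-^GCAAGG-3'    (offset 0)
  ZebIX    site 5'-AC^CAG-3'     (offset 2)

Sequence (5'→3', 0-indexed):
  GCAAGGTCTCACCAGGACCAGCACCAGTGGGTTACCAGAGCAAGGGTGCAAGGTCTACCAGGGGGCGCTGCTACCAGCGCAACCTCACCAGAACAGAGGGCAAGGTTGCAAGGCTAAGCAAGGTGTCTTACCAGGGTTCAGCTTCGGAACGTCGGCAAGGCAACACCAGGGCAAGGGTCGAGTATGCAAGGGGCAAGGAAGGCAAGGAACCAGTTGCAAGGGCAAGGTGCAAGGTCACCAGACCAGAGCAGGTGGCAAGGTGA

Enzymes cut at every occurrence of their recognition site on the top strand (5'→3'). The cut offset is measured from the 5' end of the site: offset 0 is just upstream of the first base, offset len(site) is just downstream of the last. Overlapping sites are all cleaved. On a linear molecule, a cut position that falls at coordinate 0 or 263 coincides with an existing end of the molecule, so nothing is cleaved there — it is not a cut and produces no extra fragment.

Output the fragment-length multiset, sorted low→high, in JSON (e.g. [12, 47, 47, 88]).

[4,4,5,5,6,6,6,7,7,8,8,9,9,9,10,10,11,11,11,11,12,12,14,14,15,16,23]

Per-enzyme occurrences:
  EstVI GCAAGG/0: at [0, 39, 47, 99, 107, 117, 154, 170, 185, 192, 201, 215, 221, 228, 254] ⇒ [39, 47, 99, 107, 117, 154, 170, 185, 192, 201, 215, 221, 228, 254] (position 0 is a terminus of the linear molecule — no cut)
  ZebIX ACCAG/2: at [10, 16, 22, 33, 56, 72, 86, 129, 164, 208, 236, 241] ⇒ [12, 18, 24, 35, 58, 74, 88, 131, 166, 210, 238, 243]

All cut coordinates (distinct, sorted): [12, 18, 24, 35, 39, 47, 58, 74, 88, 99, 107, 117, 131, 154, 166, 170, 185, 192, 201, 210, 215, 221, 228, 238, 243, 254]

Fragments:
  [0,12): 12 bp
  [12,18): 6 bp
  [18,24): 6 bp
  [24,35): 11 bp
  [35,39): 4 bp
  [39,47): 8 bp
  [47,58): 11 bp
  [58,74): 16 bp
  [74,88): 14 bp
  [88,99): 11 bp
  [99,107): 8 bp
  [107,117): 10 bp
  [117,131): 14 bp
  [131,154): 23 bp
  [154,166): 12 bp
  [166,170): 4 bp
  [170,185): 15 bp
  [185,192): 7 bp
  [192,201): 9 bp
  [201,210): 9 bp
  [210,215): 5 bp
  [215,221): 6 bp
  [221,228): 7 bp
  [228,238): 10 bp
  [238,243): 5 bp
  [243,254): 11 bp
  [254,263): 9 bp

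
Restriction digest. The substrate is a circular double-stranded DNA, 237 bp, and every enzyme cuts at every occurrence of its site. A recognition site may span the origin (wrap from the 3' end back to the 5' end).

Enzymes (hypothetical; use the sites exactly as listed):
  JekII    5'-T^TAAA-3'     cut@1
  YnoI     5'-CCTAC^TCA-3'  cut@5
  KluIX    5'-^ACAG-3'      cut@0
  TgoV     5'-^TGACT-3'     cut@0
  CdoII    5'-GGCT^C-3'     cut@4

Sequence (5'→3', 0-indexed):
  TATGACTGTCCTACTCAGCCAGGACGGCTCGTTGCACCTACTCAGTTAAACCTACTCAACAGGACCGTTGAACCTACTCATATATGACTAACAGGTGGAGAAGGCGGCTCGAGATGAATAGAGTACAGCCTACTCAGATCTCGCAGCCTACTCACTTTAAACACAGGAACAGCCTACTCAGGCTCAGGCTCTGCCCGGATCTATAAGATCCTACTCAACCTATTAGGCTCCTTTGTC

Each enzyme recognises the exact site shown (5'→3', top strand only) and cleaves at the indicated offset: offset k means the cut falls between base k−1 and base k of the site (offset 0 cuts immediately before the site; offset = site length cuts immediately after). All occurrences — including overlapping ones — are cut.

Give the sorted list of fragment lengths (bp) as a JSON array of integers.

Scan for sites:
  JekII TTAAA/1: at [45, 156] ⇒ [46, 157]
  YnoI CCTACTCA/5: at [9, 36, 50, 72, 128, 146, 172, 209] ⇒ [14, 41, 55, 77, 133, 151, 177, 214]
  KluIX ACAG/0: at [58, 90, 124, 162, 168] ⇒ [58, 90, 124, 162, 168]
  TgoV TGACT/0: at [2, 84] ⇒ [2, 84]
  CdoII GGCTC/4: at [25, 105, 180, 186, 225] ⇒ [29, 109, 184, 190, 229]

All cut coordinates (distinct, sorted): [2, 14, 29, 41, 46, 55, 58, 77, 84, 90, 109, 124, 133, 151, 157, 162, 168, 177, 184, 190, 214, 229]

Fragments:
  2→14: 12 bp
  14→29: 15 bp
  29→41: 12 bp
  41→46: 5 bp
  46→55: 9 bp
  55→58: 3 bp
  58→77: 19 bp
  77→84: 7 bp
  84→90: 6 bp
  90→109: 19 bp
  109→124: 15 bp
  124→133: 9 bp
  133→151: 18 bp
  151→157: 6 bp
  157→162: 5 bp
  162→168: 6 bp
  168→177: 9 bp
  177→184: 7 bp
  184→190: 6 bp
  190→214: 24 bp
  214→229: 15 bp
  229→2 (wrap): 237-229+2 = 10 bp

[3,5,5,6,6,6,6,7,7,9,9,9,10,12,12,15,15,15,18,19,19,24]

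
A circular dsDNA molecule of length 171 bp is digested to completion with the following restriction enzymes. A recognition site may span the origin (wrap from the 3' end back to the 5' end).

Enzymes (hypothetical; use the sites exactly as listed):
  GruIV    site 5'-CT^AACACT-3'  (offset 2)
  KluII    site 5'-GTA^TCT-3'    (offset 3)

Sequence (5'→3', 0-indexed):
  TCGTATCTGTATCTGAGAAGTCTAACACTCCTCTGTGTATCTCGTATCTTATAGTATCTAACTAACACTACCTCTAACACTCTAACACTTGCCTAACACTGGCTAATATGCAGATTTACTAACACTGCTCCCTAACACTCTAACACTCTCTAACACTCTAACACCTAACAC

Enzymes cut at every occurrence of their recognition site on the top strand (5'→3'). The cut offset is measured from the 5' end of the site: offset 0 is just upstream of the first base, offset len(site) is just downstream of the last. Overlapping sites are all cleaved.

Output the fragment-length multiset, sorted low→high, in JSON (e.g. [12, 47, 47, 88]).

Site scan:
  GruIV (CTAACACT, off=2): starts [21, 61, 73, 81, 92, 118, 131, 139, 149, 164] → cuts [23, 63, 75, 83, 94, 120, 133, 141, 151, 166]
  KluII (GTATCT, off=3): starts [2, 8, 36, 43, 53] → cuts [5, 11, 39, 46, 56]

All cut coordinates (distinct, sorted): [5, 11, 23, 39, 46, 56, 63, 75, 83, 94, 120, 133, 141, 151, 166]

Fragment lengths:
  5→11: 6 bp
  11→23: 12 bp
  23→39: 16 bp
  39→46: 7 bp
  46→56: 10 bp
  56→63: 7 bp
  63→75: 12 bp
  75→83: 8 bp
  83→94: 11 bp
  94→120: 26 bp
  120→133: 13 bp
  133→141: 8 bp
  141→151: 10 bp
  151→166: 15 bp
  166→5 (wrap): 171-166+5 = 10 bp

[6,7,7,8,8,10,10,10,11,12,12,13,15,16,26]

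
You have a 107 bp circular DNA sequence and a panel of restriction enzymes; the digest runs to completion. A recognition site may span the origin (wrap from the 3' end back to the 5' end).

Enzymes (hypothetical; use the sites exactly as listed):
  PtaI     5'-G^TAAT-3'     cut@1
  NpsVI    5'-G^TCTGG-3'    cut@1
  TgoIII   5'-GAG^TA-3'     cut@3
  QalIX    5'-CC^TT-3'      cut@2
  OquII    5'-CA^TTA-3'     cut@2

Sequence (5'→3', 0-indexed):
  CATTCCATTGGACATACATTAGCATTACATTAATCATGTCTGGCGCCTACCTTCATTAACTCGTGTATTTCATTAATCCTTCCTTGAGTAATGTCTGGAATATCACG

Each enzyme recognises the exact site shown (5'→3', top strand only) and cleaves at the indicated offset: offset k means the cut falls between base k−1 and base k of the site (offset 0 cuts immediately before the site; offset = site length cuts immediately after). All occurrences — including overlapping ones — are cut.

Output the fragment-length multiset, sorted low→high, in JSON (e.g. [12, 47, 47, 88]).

Per-enzyme occurrences:
  PtaI (GTAAT, off=1): starts [87] → cuts [88]
  NpsVI (GTCTGG, off=1): starts [37, 92] → cuts [38, 93]
  TgoIII (GAGTA, off=3): starts [85] → cuts [88]
  QalIX (CCTT, off=2): starts [49, 77, 81] → cuts [51, 79, 83]
  OquII (CATTA, off=2): starts [16, 22, 27, 53, 70] → cuts [18, 24, 29, 55, 72]

All cut coordinates (distinct, sorted): [18, 24, 29, 38, 51, 55, 72, 79, 83, 88, 93]

Fragment lengths:
  18→24: 6 bp
  24→29: 5 bp
  29→38: 9 bp
  38→51: 13 bp
  51→55: 4 bp
  55→72: 17 bp
  72→79: 7 bp
  79→83: 4 bp
  83→88: 5 bp
  88→93: 5 bp
  93→18 (wrap): 107-93+18 = 32 bp

[4,4,5,5,5,6,7,9,13,17,32]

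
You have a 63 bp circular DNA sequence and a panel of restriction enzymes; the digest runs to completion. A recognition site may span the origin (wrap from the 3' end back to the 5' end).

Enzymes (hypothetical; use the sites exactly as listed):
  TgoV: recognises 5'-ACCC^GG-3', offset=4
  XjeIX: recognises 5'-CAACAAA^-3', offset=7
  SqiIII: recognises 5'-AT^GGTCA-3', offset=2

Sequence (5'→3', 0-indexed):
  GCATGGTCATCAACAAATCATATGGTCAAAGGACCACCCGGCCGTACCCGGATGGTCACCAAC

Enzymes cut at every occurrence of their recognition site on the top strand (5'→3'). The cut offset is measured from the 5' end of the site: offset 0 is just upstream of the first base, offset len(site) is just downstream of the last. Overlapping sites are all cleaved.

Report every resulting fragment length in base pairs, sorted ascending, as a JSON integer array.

Site scan:
  TgoV ACCCGG/4: at [35, 45] ⇒ [39, 49]
  XjeIX CAACAAA/7: at [10] ⇒ [17]
  SqiIII ATGGTCA/2: at [2, 21, 51] ⇒ [4, 23, 53]

Pooled cuts: [4, 17, 23, 39, 49, 53]

Fragments:
  4→17: 13 bp
  17→23: 6 bp
  23→39: 16 bp
  39→49: 10 bp
  49→53: 4 bp
  53→4 (wrap): 63-53+4 = 14 bp

[4,6,10,13,14,16]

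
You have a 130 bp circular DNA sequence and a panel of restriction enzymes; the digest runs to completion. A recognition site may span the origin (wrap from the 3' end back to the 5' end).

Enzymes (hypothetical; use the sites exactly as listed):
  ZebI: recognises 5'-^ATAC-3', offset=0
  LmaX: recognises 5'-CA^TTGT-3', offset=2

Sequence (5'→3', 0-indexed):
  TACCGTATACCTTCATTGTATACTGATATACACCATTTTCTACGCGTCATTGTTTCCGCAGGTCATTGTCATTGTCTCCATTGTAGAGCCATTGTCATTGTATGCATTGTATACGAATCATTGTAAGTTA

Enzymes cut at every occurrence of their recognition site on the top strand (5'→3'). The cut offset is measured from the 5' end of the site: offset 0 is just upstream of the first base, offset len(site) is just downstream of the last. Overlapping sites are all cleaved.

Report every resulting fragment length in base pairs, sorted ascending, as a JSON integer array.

[4,4,6,6,7,8,9,9,9,9,10,11,16,22]

Scan for sites:
  ZebI (ATAC, off=0): starts [6, 19, 27, 110, 129] → cuts [6, 19, 27, 110, 129]
  LmaX (CATTGT, off=2): starts [13, 47, 63, 69, 78, 89, 95, 104, 118] → cuts [15, 49, 65, 71, 80, 91, 97, 106, 120]

All cut coordinates (distinct, sorted): [6, 15, 19, 27, 49, 65, 71, 80, 91, 97, 106, 110, 120, 129]

Fragments:
  6→15: 9 bp
  15→19: 4 bp
  19→27: 8 bp
  27→49: 22 bp
  49→65: 16 bp
  65→71: 6 bp
  71→80: 9 bp
  80→91: 11 bp
  91→97: 6 bp
  97→106: 9 bp
  106→110: 4 bp
  110→120: 10 bp
  120→129: 9 bp
  129→6 (wrap): 130-129+6 = 7 bp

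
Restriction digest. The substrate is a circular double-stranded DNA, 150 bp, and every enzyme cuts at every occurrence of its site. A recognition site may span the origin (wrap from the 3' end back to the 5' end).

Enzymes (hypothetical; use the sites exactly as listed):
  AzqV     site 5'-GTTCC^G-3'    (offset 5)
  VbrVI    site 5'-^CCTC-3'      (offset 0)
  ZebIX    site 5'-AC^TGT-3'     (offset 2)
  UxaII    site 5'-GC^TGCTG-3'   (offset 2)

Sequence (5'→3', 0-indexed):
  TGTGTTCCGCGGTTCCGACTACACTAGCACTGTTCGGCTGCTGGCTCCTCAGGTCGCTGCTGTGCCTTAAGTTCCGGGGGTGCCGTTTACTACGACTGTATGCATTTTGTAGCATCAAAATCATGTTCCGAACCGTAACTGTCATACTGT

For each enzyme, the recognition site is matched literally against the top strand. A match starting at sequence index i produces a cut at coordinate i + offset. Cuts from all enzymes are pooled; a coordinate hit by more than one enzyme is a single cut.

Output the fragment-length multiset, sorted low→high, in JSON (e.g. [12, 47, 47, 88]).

Site scan:
  AzqV GTTCCG/5: at [3, 11, 70, 124] ⇒ [8, 16, 75, 129]
  VbrVI CCTC/0: at [46] ⇒ [46]
  ZebIX ACTGT/2: at [28, 94, 137, 145] ⇒ [30, 96, 139, 147]
  UxaII GCTGCTG/2: at [36, 55] ⇒ [38, 57]

Pooled cuts: [8, 16, 30, 38, 46, 57, 75, 96, 129, 139, 147]

Fragment lengths:
  8→16: 8 bp
  16→30: 14 bp
  30→38: 8 bp
  38→46: 8 bp
  46→57: 11 bp
  57→75: 18 bp
  75→96: 21 bp
  96→129: 33 bp
  129→139: 10 bp
  139→147: 8 bp
  147→8 (wrap): 150-147+8 = 11 bp

[8,8,8,8,10,11,11,14,18,21,33]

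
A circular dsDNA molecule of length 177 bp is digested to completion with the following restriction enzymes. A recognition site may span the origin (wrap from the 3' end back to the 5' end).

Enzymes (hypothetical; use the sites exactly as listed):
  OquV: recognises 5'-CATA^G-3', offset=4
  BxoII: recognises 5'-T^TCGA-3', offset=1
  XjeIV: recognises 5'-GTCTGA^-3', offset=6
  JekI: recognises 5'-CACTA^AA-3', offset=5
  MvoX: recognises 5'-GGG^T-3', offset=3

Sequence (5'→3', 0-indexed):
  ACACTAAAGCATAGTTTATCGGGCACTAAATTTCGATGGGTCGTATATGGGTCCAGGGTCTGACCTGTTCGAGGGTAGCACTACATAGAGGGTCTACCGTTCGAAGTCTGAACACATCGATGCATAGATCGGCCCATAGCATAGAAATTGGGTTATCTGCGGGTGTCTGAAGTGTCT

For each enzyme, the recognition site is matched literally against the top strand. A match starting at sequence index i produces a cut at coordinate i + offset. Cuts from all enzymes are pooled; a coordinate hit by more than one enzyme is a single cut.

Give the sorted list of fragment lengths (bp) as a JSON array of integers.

Site scan:
  OquV (CATAG, off=4): starts [9, 83, 122, 134, 139] → cuts [13, 87, 126, 138, 143]
  BxoII (TTCGA, off=1): starts [31, 67, 99] → cuts [32, 68, 100]
  XjeIV (GTCTGA, off=6): starts [57, 105, 164] → cuts [63, 111, 170]
  JekI (CACTAAA, off=5): starts [1, 23] → cuts [6, 28]
  MvoX (GGGT, off=3): starts [37, 48, 55, 72, 89, 149, 160] → cuts [40, 51, 58, 75, 92, 152, 163]

Pooled cuts: [6, 13, 28, 32, 40, 51, 58, 63, 68, 75, 87, 92, 100, 111, 126, 138, 143, 152, 163, 170]

Fragment lengths:
  6→13: 7 bp
  13→28: 15 bp
  28→32: 4 bp
  32→40: 8 bp
  40→51: 11 bp
  51→58: 7 bp
  58→63: 5 bp
  63→68: 5 bp
  68→75: 7 bp
  75→87: 12 bp
  87→92: 5 bp
  92→100: 8 bp
  100→111: 11 bp
  111→126: 15 bp
  126→138: 12 bp
  138→143: 5 bp
  143→152: 9 bp
  152→163: 11 bp
  163→170: 7 bp
  170→6 (wrap): 177-170+6 = 13 bp

[4,5,5,5,5,7,7,7,7,8,8,9,11,11,11,12,12,13,15,15]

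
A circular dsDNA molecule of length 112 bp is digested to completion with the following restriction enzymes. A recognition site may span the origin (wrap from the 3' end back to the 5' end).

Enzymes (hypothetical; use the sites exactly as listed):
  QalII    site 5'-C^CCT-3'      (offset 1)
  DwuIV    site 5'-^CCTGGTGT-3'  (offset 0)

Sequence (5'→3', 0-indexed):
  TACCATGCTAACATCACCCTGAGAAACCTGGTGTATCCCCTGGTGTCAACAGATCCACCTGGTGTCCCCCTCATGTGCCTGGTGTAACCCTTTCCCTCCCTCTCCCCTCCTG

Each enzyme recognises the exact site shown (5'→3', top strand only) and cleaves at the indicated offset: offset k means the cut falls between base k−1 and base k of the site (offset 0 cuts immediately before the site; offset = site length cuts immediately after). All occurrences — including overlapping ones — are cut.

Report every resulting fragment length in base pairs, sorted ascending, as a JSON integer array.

[4,6,7,9,9,11,11,12,19,24]

Site scan:
  QalII CCCT/1: at [16, 37, 67, 87, 93, 97, 104] ⇒ [17, 38, 68, 88, 94, 98, 105]
  DwuIV CCTGGTGT/0: at [26, 38, 57, 77] ⇒ [26, 38, 57, 77]

Pooled cuts: [17, 26, 38, 57, 68, 77, 88, 94, 98, 105]

Fragments:
  17→26: 9 bp
  26→38: 12 bp
  38→57: 19 bp
  57→68: 11 bp
  68→77: 9 bp
  77→88: 11 bp
  88→94: 6 bp
  94→98: 4 bp
  98→105: 7 bp
  105→17 (wrap): 112-105+17 = 24 bp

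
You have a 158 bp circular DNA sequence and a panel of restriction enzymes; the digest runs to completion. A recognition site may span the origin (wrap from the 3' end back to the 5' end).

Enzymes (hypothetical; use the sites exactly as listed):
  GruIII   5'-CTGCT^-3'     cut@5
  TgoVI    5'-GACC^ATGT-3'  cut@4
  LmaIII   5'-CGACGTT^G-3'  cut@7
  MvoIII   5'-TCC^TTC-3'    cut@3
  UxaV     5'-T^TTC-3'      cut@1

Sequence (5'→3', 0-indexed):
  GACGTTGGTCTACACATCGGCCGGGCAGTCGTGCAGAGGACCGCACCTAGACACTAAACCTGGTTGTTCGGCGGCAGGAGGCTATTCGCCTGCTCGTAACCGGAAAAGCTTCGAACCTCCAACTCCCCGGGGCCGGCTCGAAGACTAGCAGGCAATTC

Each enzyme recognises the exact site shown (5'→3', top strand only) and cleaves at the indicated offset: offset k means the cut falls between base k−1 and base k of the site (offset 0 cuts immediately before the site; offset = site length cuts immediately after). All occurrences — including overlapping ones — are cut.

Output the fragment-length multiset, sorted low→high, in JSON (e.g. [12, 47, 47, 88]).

[70,88]

Per-enzyme occurrences:
  GruIII CTGCT/5: at [89] ⇒ [94]
  TgoVI (GACCATGT, off=4): no sites
  LmaIII CGACGTTG/7: at [157] ⇒ [6]
  MvoIII (TCCTTC, off=3): no sites
  UxaV (TTTC, off=1): no sites

Pooled cuts: [6, 94]

Fragments:
  6→94: 88 bp
  94→6 (wrap): 158-94+6 = 70 bp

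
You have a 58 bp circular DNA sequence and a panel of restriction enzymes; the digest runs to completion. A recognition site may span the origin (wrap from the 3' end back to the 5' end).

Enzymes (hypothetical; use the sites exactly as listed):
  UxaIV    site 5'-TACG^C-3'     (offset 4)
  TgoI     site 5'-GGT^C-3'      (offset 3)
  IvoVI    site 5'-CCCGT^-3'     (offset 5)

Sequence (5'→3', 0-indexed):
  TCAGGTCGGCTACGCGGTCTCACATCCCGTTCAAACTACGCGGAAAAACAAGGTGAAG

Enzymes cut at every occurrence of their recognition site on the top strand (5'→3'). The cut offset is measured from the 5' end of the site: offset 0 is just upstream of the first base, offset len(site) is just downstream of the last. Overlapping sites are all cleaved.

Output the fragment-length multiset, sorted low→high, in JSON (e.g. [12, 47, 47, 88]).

Site scan:
  UxaIV TACGC/4: at [10, 36] ⇒ [14, 40]
  TgoI GGTC/3: at [3, 15] ⇒ [6, 18]
  IvoVI CCCGT/5: at [25] ⇒ [30]

All cut coordinates (distinct, sorted): [6, 14, 18, 30, 40]

Fragments:
  6→14: 8 bp
  14→18: 4 bp
  18→30: 12 bp
  30→40: 10 bp
  40→6 (wrap): 58-40+6 = 24 bp

[4,8,10,12,24]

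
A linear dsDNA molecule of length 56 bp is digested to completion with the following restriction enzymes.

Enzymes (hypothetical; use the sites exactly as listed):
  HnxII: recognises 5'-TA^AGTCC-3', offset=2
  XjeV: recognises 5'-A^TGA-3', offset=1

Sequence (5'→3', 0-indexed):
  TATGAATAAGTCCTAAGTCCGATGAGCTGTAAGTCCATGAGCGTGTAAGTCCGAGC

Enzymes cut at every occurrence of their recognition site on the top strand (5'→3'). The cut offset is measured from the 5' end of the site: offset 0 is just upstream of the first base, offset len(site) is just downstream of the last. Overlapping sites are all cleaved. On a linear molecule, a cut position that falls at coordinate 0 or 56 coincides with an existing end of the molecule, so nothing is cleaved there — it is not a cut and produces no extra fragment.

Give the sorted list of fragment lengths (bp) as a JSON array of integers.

[2,6,6,7,7,9,9,10]

Scan for sites:
  HnxII (TAAGTCC, off=2): starts [6, 13, 29, 45] → cuts [8, 15, 31, 47]
  XjeV (ATGA, off=1): starts [1, 21, 36] → cuts [2, 22, 37]

All cut coordinates (distinct, sorted): [2, 8, 15, 22, 31, 37, 47]

Fragment lengths:
  [0,2): 2 bp
  [2,8): 6 bp
  [8,15): 7 bp
  [15,22): 7 bp
  [22,31): 9 bp
  [31,37): 6 bp
  [37,47): 10 bp
  [47,56): 9 bp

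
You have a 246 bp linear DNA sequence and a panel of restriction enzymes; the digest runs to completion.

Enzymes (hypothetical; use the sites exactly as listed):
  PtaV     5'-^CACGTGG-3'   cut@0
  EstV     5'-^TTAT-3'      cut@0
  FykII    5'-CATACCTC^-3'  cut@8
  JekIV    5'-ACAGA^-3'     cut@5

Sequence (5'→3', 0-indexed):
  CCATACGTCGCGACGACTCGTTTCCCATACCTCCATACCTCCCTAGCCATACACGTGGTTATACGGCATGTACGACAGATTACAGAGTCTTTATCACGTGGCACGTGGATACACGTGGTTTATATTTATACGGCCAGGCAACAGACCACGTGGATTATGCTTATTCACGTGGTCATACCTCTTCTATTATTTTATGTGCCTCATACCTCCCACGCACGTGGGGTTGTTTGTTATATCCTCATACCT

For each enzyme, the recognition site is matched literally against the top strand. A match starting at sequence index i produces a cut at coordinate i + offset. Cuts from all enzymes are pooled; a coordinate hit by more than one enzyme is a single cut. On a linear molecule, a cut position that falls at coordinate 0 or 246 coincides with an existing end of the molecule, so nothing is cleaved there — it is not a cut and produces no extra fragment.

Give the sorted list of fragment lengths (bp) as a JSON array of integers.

[1,4,4,5,5,5,5,6,6,7,7,7,8,8,8,10,10,16,16,16,18,20,21,33]

Site scan:
  PtaV (CACGTGG, off=0): starts [51, 94, 101, 111, 146, 165, 214] → cuts [51, 94, 101, 111, 146, 165, 214]
  EstV (TTAT, off=0): starts [58, 90, 119, 125, 154, 160, 186, 191, 230] → cuts [58, 90, 119, 125, 154, 160, 186, 191, 230]
  FykII (CATACCTC, off=8): starts [25, 33, 173, 201] → cuts [33, 41, 181, 209]
  JekIV (ACAGA, off=5): starts [74, 81, 140] → cuts [79, 86, 145]

Pooled cuts: [33, 41, 51, 58, 79, 86, 90, 94, 101, 111, 119, 125, 145, 146, 154, 160, 165, 181, 186, 191, 209, 214, 230]

Fragment lengths:
  [0,33): 33 bp
  [33,41): 8 bp
  [41,51): 10 bp
  [51,58): 7 bp
  [58,79): 21 bp
  [79,86): 7 bp
  [86,90): 4 bp
  [90,94): 4 bp
  [94,101): 7 bp
  [101,111): 10 bp
  [111,119): 8 bp
  [119,125): 6 bp
  [125,145): 20 bp
  [145,146): 1 bp
  [146,154): 8 bp
  [154,160): 6 bp
  [160,165): 5 bp
  [165,181): 16 bp
  [181,186): 5 bp
  [186,191): 5 bp
  [191,209): 18 bp
  [209,214): 5 bp
  [214,230): 16 bp
  [230,246): 16 bp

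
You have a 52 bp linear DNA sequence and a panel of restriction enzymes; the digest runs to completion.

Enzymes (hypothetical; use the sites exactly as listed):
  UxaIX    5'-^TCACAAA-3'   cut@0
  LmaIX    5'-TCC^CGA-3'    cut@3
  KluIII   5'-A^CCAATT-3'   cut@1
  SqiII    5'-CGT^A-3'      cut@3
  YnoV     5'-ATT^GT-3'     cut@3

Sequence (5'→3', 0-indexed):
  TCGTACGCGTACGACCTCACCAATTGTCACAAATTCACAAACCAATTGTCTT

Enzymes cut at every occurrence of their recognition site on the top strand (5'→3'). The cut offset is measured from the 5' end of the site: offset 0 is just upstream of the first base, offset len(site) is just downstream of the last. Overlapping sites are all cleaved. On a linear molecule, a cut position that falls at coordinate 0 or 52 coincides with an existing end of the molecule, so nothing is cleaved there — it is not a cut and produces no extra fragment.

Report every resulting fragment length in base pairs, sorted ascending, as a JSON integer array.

[1,4,5,6,6,6,7,8,9]

Scan for sites:
  UxaIX (TCACAAA, off=0): starts [26, 34] → cuts [26, 34]
  LmaIX (TCCCGA, off=3): no sites
  KluIII (ACCAATT, off=1): starts [18, 40] → cuts [19, 41]
  SqiII (CGTA, off=3): starts [1, 7] → cuts [4, 10]
  YnoV (ATTGT, off=3): starts [22, 44] → cuts [25, 47]

All cut coordinates (distinct, sorted): [4, 10, 19, 25, 26, 34, 41, 47]

Fragment lengths:
  [0,4): 4 bp
  [4,10): 6 bp
  [10,19): 9 bp
  [19,25): 6 bp
  [25,26): 1 bp
  [26,34): 8 bp
  [34,41): 7 bp
  [41,47): 6 bp
  [47,52): 5 bp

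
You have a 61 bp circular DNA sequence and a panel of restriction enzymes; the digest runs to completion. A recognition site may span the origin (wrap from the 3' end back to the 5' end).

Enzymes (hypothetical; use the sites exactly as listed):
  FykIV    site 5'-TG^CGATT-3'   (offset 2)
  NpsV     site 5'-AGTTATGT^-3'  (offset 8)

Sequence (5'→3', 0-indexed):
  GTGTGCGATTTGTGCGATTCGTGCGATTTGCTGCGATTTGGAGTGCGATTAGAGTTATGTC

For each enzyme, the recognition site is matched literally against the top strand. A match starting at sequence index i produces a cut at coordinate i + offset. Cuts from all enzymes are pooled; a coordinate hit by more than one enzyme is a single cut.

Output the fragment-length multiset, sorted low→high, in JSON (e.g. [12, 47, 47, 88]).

Site scan:
  FykIV TGCGATT/2: at [3, 12, 21, 31, 43] ⇒ [5, 14, 23, 33, 45]
  NpsV AGTTATGT/8: at [52] ⇒ [60]

All cut coordinates (distinct, sorted): [5, 14, 23, 33, 45, 60]

Fragments:
  5→14: 9 bp
  14→23: 9 bp
  23→33: 10 bp
  33→45: 12 bp
  45→60: 15 bp
  60→5 (wrap): 61-60+5 = 6 bp

[6,9,9,10,12,15]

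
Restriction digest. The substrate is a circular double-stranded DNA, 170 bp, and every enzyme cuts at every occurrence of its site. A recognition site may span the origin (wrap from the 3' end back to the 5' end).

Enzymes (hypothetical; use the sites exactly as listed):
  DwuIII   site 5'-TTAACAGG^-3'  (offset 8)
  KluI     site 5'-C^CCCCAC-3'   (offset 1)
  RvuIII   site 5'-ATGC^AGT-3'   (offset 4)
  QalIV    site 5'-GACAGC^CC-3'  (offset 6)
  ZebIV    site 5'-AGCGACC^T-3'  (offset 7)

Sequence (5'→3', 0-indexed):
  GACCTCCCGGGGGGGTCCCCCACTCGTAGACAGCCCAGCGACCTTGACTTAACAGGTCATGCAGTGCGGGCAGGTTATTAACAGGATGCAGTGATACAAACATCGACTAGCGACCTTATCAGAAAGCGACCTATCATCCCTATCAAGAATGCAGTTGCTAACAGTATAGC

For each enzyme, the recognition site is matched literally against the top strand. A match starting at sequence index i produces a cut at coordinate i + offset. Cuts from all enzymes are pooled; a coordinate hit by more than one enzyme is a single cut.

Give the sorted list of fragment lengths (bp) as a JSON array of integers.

[4,6,9,13,13,16,17,21,22,23,26]

Per-enzyme occurrences:
  DwuIII TTAACAGG/8: at [48, 77] ⇒ [56, 85]
  KluI CCCCCAC/1: at [16] ⇒ [17]
  RvuIII ATGCAGT/4: at [58, 85, 148] ⇒ [62, 89, 152]
  QalIV GACAGCCC/6: at [28] ⇒ [34]
  ZebIV AGCGACCT/7: at [36, 108, 124, 167] ⇒ [4, 43, 115, 131]

Pooled cuts: [4, 17, 34, 43, 56, 62, 85, 89, 115, 131, 152]

Fragments:
  4→17: 13 bp
  17→34: 17 bp
  34→43: 9 bp
  43→56: 13 bp
  56→62: 6 bp
  62→85: 23 bp
  85→89: 4 bp
  89→115: 26 bp
  115→131: 16 bp
  131→152: 21 bp
  152→4 (wrap): 170-152+4 = 22 bp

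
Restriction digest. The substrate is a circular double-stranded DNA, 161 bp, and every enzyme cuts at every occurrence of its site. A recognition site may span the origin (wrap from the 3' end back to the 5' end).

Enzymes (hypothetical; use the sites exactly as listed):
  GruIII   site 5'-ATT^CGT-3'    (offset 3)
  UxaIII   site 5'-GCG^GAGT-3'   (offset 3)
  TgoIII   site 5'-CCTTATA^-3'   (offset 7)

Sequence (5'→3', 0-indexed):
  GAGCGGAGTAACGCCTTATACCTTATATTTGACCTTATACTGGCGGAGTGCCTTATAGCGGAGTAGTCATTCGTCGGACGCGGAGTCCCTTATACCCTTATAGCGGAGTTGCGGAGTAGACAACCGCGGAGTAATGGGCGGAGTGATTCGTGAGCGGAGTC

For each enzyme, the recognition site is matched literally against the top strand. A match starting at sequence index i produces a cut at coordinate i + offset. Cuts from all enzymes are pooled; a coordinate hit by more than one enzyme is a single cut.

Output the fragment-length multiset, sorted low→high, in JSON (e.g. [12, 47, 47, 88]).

Site scan:
  GruIII ATTCGT/3: at [68, 145] ⇒ [71, 148]
  UxaIII GCGGAGT/3: at [2, 42, 57, 79, 102, 110, 125, 137, 153] ⇒ [5, 45, 60, 82, 105, 113, 128, 140, 156]
  TgoIII CCTTATA/7: at [13, 20, 32, 50, 87, 95] ⇒ [20, 27, 39, 57, 94, 102]

Pooled cuts: [5, 20, 27, 39, 45, 57, 60, 71, 82, 94, 102, 105, 113, 128, 140, 148, 156]

Fragment lengths:
  5→20: 15 bp
  20→27: 7 bp
  27→39: 12 bp
  39→45: 6 bp
  45→57: 12 bp
  57→60: 3 bp
  60→71: 11 bp
  71→82: 11 bp
  82→94: 12 bp
  94→102: 8 bp
  102→105: 3 bp
  105→113: 8 bp
  113→128: 15 bp
  128→140: 12 bp
  140→148: 8 bp
  148→156: 8 bp
  156→5 (wrap): 161-156+5 = 10 bp

[3,3,6,7,8,8,8,8,10,11,11,12,12,12,12,15,15]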